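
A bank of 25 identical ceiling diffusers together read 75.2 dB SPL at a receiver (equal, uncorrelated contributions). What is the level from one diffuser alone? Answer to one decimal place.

25 equal incoherent sources add 10·log₁₀(25) = 13.98 dB over one source.
L_one = 75.2 − 13.98 = 61.2 dB SPL.

61.2 dB SPL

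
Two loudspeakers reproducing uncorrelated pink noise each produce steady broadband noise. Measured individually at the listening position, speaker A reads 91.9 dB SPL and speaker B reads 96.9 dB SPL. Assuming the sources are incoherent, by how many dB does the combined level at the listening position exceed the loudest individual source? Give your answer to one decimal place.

1.2 dB

Add the sources as powers (linear), then convert back to dB:
L_total = 10·log₁₀(10^(91.9/10) + 10^(96.9/10)) = 98.09 dB SPL.
Excess over the loudest (96.9 dB): 98.09 − 96.9 = 1.2 dB.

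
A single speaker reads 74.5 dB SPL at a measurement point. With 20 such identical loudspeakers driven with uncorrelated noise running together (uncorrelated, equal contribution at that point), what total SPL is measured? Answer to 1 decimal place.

20 equal incoherent sources raise the level by 10·log₁₀(20) = 13.01 dB.
L_total = 74.5 + 13.01 = 87.5 dB SPL.

87.5 dB SPL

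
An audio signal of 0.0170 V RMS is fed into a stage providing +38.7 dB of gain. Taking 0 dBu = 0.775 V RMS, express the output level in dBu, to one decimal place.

Input level: 20·log₁₀(0.0170/0.775) = -33.18 dBu.
Output: -33.18 + 38.7 = +5.5 dBu.

+5.5 dBu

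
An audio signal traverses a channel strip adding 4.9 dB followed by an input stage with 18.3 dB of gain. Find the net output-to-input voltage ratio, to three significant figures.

Net gain = 4.9 + 18.3 = 23.2 dB.
Voltage ratio = 10^(23.2/20) = 14.5.

14.5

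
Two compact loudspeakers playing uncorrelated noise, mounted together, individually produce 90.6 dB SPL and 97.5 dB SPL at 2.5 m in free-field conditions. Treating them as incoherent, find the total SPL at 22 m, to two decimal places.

Combined at 2.5 m: 10·log₁₀(10^(90.6/10)+10^(97.5/10)) = 98.307 dB SPL.
Then apply −20·log₁₀(22/2.5) = -18.890 dB → 79.42 dB SPL.

79.42 dB SPL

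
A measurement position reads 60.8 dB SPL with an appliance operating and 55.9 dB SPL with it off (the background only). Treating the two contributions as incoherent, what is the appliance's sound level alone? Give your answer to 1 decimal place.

59.1 dB SPL

Background correction is a power subtraction:
L_src = 10·log₁₀(10^(60.8/10) − 10^(55.9/10)) = 10·log₁₀(813200) = 59.1 dB SPL.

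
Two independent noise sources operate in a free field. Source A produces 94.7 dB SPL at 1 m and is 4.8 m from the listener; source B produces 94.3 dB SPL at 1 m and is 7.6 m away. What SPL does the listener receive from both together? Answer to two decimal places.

At the listener: L_A = 94.7 − 20·log₁₀(4.8) = 81.075 dB; L_B = 94.3 − 20·log₁₀(7.6) = 76.684 dB.
Combined: 10·log₁₀(10^(81.075/10)+10^(76.684/10)) = 82.42 dB SPL.

82.42 dB SPL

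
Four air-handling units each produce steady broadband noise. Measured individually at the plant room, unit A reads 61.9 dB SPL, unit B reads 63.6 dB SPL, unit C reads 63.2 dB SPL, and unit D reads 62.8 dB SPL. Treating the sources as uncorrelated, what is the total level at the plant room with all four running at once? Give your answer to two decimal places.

68.94 dB SPL

Add the sources as powers (linear), then convert back to dB:
L_total = 10·log₁₀(10^(61.9/10) + 10^(63.6/10) + 10^(63.2/10) + 10^(62.8/10)) = 10·log₁₀(7834000) = 68.94 dB SPL.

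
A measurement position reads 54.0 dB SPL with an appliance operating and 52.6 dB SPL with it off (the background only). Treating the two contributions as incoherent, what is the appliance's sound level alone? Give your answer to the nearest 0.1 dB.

Remove the background by subtracting linear intensities:
L_src = 10·log₁₀(10^(54.0/10) − 10^(52.6/10)) = 10·log₁₀(69220) = 48.4 dB SPL.

48.4 dB SPL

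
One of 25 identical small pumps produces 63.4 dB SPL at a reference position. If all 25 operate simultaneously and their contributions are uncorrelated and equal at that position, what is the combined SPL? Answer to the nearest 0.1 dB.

77.4 dB SPL

25 equal incoherent sources raise the level by 10·log₁₀(25) = 13.98 dB.
L_total = 63.4 + 13.98 = 77.4 dB SPL.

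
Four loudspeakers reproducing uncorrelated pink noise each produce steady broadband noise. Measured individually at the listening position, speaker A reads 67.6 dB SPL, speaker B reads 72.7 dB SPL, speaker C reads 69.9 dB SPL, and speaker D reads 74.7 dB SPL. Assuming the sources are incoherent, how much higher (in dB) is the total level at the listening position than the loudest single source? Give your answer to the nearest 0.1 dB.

Uncorrelated sources add in intensity (power), not in dB.
L_total = 10·log₁₀(10^(67.6/10) + 10^(72.7/10) + 10^(69.9/10) + 10^(74.7/10)) = 78.04 dB SPL.
Excess over the loudest (74.7 dB): 78.04 − 74.7 = 3.3 dB.

3.3 dB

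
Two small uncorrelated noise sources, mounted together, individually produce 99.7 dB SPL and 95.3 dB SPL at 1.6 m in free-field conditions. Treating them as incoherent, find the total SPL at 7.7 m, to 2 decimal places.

87.40 dB SPL

Combined at 1.6 m: 10·log₁₀(10^(99.7/10)+10^(95.3/10)) = 101.045 dB SPL.
Then apply −20·log₁₀(7.7/1.6) = -13.647 dB → 87.40 dB SPL.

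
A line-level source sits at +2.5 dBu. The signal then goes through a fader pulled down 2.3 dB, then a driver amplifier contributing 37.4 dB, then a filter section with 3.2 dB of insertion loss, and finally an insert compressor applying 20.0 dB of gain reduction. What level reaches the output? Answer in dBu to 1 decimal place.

Gain stages sum in dB:
+2.5 − 2.3 + 37.4 − 3.2 − 20.0 = +14.4 dBu.

+14.4 dBu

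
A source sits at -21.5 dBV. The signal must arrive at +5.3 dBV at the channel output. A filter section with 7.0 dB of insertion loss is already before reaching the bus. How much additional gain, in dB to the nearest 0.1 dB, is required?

The required make-up gain is the shortfall in the dB sum.
G = +5.3 − (-21.5) + 7.0 = 33.8 dB.

33.8 dB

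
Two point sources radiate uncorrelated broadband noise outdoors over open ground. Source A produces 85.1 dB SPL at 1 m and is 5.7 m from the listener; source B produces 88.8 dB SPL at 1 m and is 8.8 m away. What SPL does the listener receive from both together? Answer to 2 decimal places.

At the listener: L_A = 85.1 − 20·log₁₀(5.7) = 69.983 dB; L_B = 88.8 − 20·log₁₀(8.8) = 69.910 dB.
Combined: 10·log₁₀(10^(69.983/10)+10^(69.910/10)) = 72.96 dB SPL.

72.96 dB SPL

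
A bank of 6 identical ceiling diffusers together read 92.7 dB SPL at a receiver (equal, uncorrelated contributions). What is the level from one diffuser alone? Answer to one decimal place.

84.9 dB SPL

6 equal incoherent sources add 10·log₁₀(6) = 7.78 dB over one source.
L_one = 92.7 − 7.78 = 84.9 dB SPL.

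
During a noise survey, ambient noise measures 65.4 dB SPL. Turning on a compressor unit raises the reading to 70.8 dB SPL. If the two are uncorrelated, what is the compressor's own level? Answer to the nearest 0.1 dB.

69.3 dB SPL

Remove the background by subtracting linear intensities:
L_src = 10·log₁₀(10^(70.8/10) − 10^(65.4/10)) = 10·log₁₀(8555000) = 69.3 dB SPL.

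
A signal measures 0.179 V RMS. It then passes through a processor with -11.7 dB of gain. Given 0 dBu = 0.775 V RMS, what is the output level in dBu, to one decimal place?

Input level: 20·log₁₀(0.179/0.775) = -12.73 dBu.
Output: -12.73 − 11.7 = -24.4 dBu.

-24.4 dBu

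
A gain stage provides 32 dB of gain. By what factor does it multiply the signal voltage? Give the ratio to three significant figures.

39.8

Voltage ratio = 10^(dB/20).
10^(32/20) = 10^(1.600) = 39.8.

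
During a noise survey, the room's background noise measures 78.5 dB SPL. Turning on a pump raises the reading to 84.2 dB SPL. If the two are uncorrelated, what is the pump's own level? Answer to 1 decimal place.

Remove the background by subtracting linear intensities:
L_src = 10·log₁₀(10^(84.2/10) − 10^(78.5/10)) = 10·log₁₀(192200000) = 82.8 dB SPL.

82.8 dB SPL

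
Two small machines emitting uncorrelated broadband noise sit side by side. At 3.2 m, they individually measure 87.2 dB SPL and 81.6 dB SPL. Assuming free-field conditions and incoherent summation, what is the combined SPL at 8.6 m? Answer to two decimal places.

Combined at 3.2 m: 10·log₁₀(10^(87.2/10)+10^(81.6/10)) = 88.257 dB SPL.
Then apply −20·log₁₀(8.6/3.2) = -8.587 dB → 79.67 dB SPL.

79.67 dB SPL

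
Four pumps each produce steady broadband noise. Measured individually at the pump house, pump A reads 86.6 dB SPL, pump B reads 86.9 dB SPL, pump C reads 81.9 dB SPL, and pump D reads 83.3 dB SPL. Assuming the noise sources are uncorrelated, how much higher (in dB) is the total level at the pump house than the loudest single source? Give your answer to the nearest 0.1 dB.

4.3 dB

Incoherent sources sum as intensities:
L_total = 10·log₁₀(10^(86.6/10) + 10^(86.9/10) + 10^(81.9/10) + 10^(83.3/10)) = 91.19 dB SPL.
Excess over the loudest (86.9 dB): 91.19 − 86.9 = 4.3 dB.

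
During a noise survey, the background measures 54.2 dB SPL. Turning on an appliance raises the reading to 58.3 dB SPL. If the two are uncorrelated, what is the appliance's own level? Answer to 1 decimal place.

56.2 dB SPL

Remove the background by subtracting linear intensities:
L_src = 10·log₁₀(10^(58.3/10) − 10^(54.2/10)) = 10·log₁₀(413100) = 56.2 dB SPL.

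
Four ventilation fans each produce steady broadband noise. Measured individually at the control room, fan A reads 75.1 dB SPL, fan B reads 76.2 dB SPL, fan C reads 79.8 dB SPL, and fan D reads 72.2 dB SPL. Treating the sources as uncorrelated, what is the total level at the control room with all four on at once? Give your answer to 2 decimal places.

82.70 dB SPL

Uncorrelated sources add in intensity (power), not in dB.
L_total = 10·log₁₀(10^(75.1/10) + 10^(76.2/10) + 10^(79.8/10) + 10^(72.2/10)) = 10·log₁₀(186100000) = 82.70 dB SPL.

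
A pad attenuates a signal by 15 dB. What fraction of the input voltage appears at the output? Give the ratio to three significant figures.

0.178

Voltage ratio = 10^(dB/20).
10^(-15/20) = 10^(-0.7500) = 0.178.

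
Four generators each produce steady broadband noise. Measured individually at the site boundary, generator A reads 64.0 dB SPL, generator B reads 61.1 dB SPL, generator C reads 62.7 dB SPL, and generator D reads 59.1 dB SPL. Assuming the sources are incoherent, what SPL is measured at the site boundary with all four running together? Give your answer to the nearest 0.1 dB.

68.1 dB SPL

Add the sources as powers (linear), then convert back to dB:
L_total = 10·log₁₀(10^(64.0/10) + 10^(61.1/10) + 10^(62.7/10) + 10^(59.1/10)) = 10·log₁₀(6475000) = 68.1 dB SPL.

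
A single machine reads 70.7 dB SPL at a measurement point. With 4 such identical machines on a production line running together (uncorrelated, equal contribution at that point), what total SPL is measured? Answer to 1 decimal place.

76.7 dB SPL

4 equal incoherent sources raise the level by 10·log₁₀(4) = 6.02 dB.
L_total = 70.7 + 6.02 = 76.7 dB SPL.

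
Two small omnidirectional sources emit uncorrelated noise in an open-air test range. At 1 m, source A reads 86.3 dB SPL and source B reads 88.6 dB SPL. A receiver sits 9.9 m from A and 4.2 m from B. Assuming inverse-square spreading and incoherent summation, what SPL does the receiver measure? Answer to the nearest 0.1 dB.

76.6 dB SPL

At the listener: L_A = 86.3 − 20·log₁₀(9.9) = 66.39 dB; L_B = 88.6 − 20·log₁₀(4.2) = 76.14 dB.
Combined: 10·log₁₀(10^(66.39/10)+10^(76.14/10)) = 76.6 dB SPL.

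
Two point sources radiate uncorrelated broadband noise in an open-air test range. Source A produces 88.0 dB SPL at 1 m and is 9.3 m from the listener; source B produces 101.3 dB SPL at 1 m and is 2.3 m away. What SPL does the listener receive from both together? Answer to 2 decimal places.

94.08 dB SPL

At the listener: L_A = 88.0 − 20·log₁₀(9.3) = 68.630 dB; L_B = 101.3 − 20·log₁₀(2.3) = 94.065 dB.
Combined: 10·log₁₀(10^(68.630/10)+10^(94.065/10)) = 94.08 dB SPL.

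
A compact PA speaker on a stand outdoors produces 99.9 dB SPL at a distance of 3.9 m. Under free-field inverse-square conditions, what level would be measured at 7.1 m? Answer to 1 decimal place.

Free-field point source: level drops by 20·log₁₀ of the distance ratio.
ΔL = −20·log₁₀(7.1/3.9) = -5.20 dB, so L₂ = 99.9 + (-5.20) = 94.7 dB SPL.

94.7 dB SPL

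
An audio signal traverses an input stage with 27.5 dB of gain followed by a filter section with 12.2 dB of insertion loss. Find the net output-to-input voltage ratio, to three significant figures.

5.82

Net gain = 27.5 + (−12.2) = 15.3 dB.
Voltage ratio = 10^(15.3/20) = 5.82.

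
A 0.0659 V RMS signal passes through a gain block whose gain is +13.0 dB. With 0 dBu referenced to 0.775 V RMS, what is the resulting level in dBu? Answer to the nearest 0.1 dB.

-8.4 dBu

Input level: 20·log₁₀(0.0659/0.775) = -21.41 dBu.
Output: -21.41 + 13.0 = -8.4 dBu.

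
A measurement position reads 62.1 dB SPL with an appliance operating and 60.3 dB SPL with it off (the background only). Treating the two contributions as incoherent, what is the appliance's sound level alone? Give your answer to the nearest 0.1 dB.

Background correction is a power subtraction:
L_src = 10·log₁₀(10^(62.1/10) − 10^(60.3/10)) = 10·log₁₀(550300) = 57.4 dB SPL.

57.4 dB SPL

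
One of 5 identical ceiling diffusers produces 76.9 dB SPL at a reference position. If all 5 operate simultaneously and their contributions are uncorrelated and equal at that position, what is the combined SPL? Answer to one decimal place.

83.9 dB SPL

5 equal incoherent sources raise the level by 10·log₁₀(5) = 6.99 dB.
L_total = 76.9 + 6.99 = 83.9 dB SPL.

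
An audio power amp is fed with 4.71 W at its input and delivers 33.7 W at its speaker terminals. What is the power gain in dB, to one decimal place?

8.5 dB

Power ratio → dB uses the 10·log₁₀ form:
10·log₁₀(33.7/4.71) = 10·log₁₀(7.155) = 8.5 dB.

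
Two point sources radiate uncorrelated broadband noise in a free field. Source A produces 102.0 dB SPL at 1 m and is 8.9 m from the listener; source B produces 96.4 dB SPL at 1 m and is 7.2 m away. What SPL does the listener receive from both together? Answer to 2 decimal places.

At the listener: L_A = 102.0 − 20·log₁₀(8.9) = 83.012 dB; L_B = 96.4 − 20·log₁₀(7.2) = 79.253 dB.
Combined: 10·log₁₀(10^(83.012/10)+10^(79.253/10)) = 84.54 dB SPL.

84.54 dB SPL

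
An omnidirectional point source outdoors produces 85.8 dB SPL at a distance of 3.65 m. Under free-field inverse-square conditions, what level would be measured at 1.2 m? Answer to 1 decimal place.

Free-field point source: level drops by 20·log₁₀ of the distance ratio.
ΔL = −20·log₁₀(1.2/3.65) = 9.66 dB, so L₂ = 85.8 + (9.66) = 95.5 dB SPL.

95.5 dB SPL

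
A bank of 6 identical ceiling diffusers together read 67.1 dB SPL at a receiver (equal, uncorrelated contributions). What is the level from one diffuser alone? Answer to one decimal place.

59.3 dB SPL

6 equal incoherent sources add 10·log₁₀(6) = 7.78 dB over one source.
L_one = 67.1 − 7.78 = 59.3 dB SPL.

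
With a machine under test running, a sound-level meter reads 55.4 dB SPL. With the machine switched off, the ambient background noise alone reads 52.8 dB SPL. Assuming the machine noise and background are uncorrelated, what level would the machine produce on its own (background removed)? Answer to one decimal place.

Remove the background by subtracting linear intensities:
L_src = 10·log₁₀(10^(55.4/10) − 10^(52.8/10)) = 10·log₁₀(156200) = 51.9 dB SPL.

51.9 dB SPL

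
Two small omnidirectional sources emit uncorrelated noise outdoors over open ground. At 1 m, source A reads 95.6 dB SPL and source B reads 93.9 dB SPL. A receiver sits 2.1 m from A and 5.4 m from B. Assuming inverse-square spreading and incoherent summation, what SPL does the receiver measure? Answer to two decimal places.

89.58 dB SPL

At the listener: L_A = 95.6 − 20·log₁₀(2.1) = 89.156 dB; L_B = 93.9 − 20·log₁₀(5.4) = 79.252 dB.
Combined: 10·log₁₀(10^(89.156/10)+10^(79.252/10)) = 89.58 dB SPL.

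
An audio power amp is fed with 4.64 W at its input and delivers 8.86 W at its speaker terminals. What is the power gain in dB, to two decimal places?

2.81 dB

Power is a power quantity, so gain = 10·log₁₀(P_out/P_in).
10·log₁₀(8.86/4.64) = 10·log₁₀(1.909) = 2.81 dB.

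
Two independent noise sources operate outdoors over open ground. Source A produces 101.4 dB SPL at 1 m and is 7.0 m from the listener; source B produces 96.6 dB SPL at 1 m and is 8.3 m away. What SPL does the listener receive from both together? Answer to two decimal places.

85.42 dB SPL

At the listener: L_A = 101.4 − 20·log₁₀(7.0) = 84.498 dB; L_B = 96.6 − 20·log₁₀(8.3) = 78.218 dB.
Combined: 10·log₁₀(10^(84.498/10)+10^(78.218/10)) = 85.42 dB SPL.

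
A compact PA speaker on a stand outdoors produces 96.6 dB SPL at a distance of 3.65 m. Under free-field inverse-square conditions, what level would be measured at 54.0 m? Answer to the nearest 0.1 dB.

73.2 dB SPL

Inverse-square spreading gives ΔL = −20·log₁₀(d₂/d₁).
ΔL = −20·log₁₀(54.0/3.65) = -23.40 dB, so L₂ = 96.6 + (-23.40) = 73.2 dB SPL.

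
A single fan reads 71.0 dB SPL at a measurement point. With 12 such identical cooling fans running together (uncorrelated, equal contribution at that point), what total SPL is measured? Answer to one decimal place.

12 equal incoherent sources raise the level by 10·log₁₀(12) = 10.79 dB.
L_total = 71.0 + 10.79 = 81.8 dB SPL.

81.8 dB SPL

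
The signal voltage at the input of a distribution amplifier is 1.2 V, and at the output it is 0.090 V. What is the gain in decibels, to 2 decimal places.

Voltage ratio → dB uses the 20·log₁₀ form:
20·log₁₀(0.090/1.2) = 20·log₁₀(0.07500) = -22.50 dB.

-22.50 dB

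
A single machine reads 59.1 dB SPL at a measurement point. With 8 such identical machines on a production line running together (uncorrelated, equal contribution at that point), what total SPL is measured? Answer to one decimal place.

8 equal incoherent sources raise the level by 10·log₁₀(8) = 9.03 dB.
L_total = 59.1 + 9.03 = 68.1 dB SPL.

68.1 dB SPL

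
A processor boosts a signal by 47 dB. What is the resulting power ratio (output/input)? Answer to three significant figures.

50100

Power ratio = 10^(dB/10).
10^(47/10) = 10^(4.700) = 50100.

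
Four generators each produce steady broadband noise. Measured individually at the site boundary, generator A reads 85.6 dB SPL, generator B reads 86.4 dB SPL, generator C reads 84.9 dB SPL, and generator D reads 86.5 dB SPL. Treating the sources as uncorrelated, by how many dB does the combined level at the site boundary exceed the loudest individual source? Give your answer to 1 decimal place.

Uncorrelated sources add in intensity (power), not in dB.
L_total = 10·log₁₀(10^(85.6/10) + 10^(86.4/10) + 10^(84.9/10) + 10^(86.5/10)) = 91.92 dB SPL.
Excess over the loudest (86.5 dB): 91.92 − 86.5 = 5.4 dB.

5.4 dB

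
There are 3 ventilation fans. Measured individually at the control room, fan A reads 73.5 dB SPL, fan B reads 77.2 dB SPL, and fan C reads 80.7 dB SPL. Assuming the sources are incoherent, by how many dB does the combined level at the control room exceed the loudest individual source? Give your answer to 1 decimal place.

Add the sources as powers (linear), then convert back to dB:
L_total = 10·log₁₀(10^(73.5/10) + 10^(77.2/10) + 10^(80.7/10)) = 82.84 dB SPL.
Excess over the loudest (80.7 dB): 82.84 − 80.7 = 2.1 dB.

2.1 dB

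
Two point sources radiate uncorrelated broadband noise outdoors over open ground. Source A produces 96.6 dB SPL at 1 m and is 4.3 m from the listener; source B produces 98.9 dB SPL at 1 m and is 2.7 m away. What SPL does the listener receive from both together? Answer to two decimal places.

91.18 dB SPL

At the listener: L_A = 96.6 − 20·log₁₀(4.3) = 83.931 dB; L_B = 98.9 − 20·log₁₀(2.7) = 90.273 dB.
Combined: 10·log₁₀(10^(83.931/10)+10^(90.273/10)) = 91.18 dB SPL.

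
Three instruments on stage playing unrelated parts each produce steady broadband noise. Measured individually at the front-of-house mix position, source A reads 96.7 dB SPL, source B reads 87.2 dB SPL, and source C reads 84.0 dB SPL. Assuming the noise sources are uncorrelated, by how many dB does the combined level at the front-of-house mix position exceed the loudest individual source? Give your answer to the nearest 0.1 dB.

0.7 dB

Uncorrelated sources add in intensity (power), not in dB.
L_total = 10·log₁₀(10^(96.7/10) + 10^(87.2/10) + 10^(84.0/10)) = 97.37 dB SPL.
Excess over the loudest (96.7 dB): 97.37 − 96.7 = 0.7 dB.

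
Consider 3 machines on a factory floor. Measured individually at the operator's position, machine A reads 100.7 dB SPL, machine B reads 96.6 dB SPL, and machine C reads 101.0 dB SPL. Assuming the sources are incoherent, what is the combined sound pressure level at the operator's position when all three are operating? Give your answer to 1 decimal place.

104.6 dB SPL

Incoherent sources sum as intensities:
L_total = 10·log₁₀(10^(100.7/10) + 10^(96.6/10) + 10^(101.0/10)) = 10·log₁₀(28909000000) = 104.6 dB SPL.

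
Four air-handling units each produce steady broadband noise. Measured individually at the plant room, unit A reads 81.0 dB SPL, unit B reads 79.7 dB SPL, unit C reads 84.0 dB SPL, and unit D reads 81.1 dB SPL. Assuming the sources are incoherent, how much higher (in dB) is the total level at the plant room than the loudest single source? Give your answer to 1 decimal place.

Incoherent sources sum as intensities:
L_total = 10·log₁₀(10^(81.0/10) + 10^(79.7/10) + 10^(84.0/10) + 10^(81.1/10)) = 87.78 dB SPL.
Excess over the loudest (84.0 dB): 87.78 − 84.0 = 3.8 dB.

3.8 dB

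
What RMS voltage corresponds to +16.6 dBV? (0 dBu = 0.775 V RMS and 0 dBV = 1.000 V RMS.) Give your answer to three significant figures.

V = 1.000 V × 10^(+16.6/20).
= 1.000 × 6.761 = 6.76 V.

6.76 V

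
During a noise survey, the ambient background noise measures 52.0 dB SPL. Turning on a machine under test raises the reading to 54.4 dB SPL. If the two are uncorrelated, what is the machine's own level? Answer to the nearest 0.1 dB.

Background correction is a power subtraction:
L_src = 10·log₁₀(10^(54.4/10) − 10^(52.0/10)) = 10·log₁₀(116900) = 50.7 dB SPL.

50.7 dB SPL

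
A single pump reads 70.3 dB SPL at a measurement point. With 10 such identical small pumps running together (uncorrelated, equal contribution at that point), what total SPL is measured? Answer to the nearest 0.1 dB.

80.3 dB SPL

10 equal incoherent sources raise the level by 10·log₁₀(10) = 10.00 dB.
L_total = 70.3 + 10.00 = 80.3 dB SPL.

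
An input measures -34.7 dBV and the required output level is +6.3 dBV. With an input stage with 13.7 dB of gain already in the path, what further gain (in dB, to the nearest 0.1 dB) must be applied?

27.3 dB

The required make-up gain is the shortfall in the dB sum.
G = +6.3 − (-34.7) − 13.7 = 27.3 dB.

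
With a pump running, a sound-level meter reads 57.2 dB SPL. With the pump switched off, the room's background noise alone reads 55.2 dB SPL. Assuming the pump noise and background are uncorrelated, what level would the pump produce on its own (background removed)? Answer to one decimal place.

Subtract intensities: L_src = 10·log₁₀(10^(L_total/10) − 10^(L_bg/10)).
L_src = 10·log₁₀(10^(57.2/10) − 10^(55.2/10)) = 10·log₁₀(193700) = 52.9 dB SPL.

52.9 dB SPL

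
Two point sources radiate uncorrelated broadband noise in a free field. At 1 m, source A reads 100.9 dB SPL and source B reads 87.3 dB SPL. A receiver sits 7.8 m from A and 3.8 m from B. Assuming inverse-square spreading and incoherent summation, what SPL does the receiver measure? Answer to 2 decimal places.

83.79 dB SPL

At the listener: L_A = 100.9 − 20·log₁₀(7.8) = 83.058 dB; L_B = 87.3 − 20·log₁₀(3.8) = 75.704 dB.
Combined: 10·log₁₀(10^(83.058/10)+10^(75.704/10)) = 83.79 dB SPL.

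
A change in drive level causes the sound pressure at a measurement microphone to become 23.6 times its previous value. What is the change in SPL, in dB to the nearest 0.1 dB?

27.5 dB

SPL change from a pressure ratio uses the 20·log₁₀ form:
20·log₁₀(23.6) = 27.5 dB.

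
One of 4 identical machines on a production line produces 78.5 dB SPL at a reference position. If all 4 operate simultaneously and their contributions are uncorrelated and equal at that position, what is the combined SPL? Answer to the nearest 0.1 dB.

4 equal incoherent sources raise the level by 10·log₁₀(4) = 6.02 dB.
L_total = 78.5 + 6.02 = 84.5 dB SPL.

84.5 dB SPL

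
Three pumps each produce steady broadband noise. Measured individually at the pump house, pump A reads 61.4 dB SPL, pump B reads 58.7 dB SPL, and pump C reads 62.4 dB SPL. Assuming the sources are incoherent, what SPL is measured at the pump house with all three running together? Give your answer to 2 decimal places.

65.87 dB SPL

Add the sources as powers (linear), then convert back to dB:
L_total = 10·log₁₀(10^(61.4/10) + 10^(58.7/10) + 10^(62.4/10)) = 10·log₁₀(3859000) = 65.87 dB SPL.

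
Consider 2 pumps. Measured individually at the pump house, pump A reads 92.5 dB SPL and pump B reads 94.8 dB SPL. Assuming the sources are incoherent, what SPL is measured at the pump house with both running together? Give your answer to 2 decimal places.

96.81 dB SPL

Add the sources as powers (linear), then convert back to dB:
L_total = 10·log₁₀(10^(92.5/10) + 10^(94.8/10)) = 10·log₁₀(4798000000) = 96.81 dB SPL.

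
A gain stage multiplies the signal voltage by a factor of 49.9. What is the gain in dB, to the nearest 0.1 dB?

For a voltage ratio, dB = 20·log₁₀(V₂/V₁).
20·log₁₀(49.9) = 34.0 dB.

34.0 dB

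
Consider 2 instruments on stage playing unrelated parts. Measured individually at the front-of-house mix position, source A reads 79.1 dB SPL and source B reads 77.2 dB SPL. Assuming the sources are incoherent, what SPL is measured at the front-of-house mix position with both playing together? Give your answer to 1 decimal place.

Add the sources as powers (linear), then convert back to dB:
L_total = 10·log₁₀(10^(79.1/10) + 10^(77.2/10)) = 10·log₁₀(133800000) = 81.3 dB SPL.

81.3 dB SPL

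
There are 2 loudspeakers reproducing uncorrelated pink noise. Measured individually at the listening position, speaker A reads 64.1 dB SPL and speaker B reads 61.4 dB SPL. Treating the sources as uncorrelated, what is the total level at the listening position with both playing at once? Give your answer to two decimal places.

65.97 dB SPL

Incoherent sources sum as intensities:
L_total = 10·log₁₀(10^(64.1/10) + 10^(61.4/10)) = 10·log₁₀(3951000) = 65.97 dB SPL.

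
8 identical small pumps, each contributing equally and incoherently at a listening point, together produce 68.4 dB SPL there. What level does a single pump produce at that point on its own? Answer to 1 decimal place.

59.4 dB SPL

8 equal incoherent sources add 10·log₁₀(8) = 9.03 dB over one source.
L_one = 68.4 − 9.03 = 59.4 dB SPL.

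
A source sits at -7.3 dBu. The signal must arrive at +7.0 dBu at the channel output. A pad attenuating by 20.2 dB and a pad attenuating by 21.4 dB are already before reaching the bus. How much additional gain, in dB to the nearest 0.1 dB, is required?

55.9 dB

The required make-up gain is the shortfall in the dB sum.
G = +7.0 − (-7.3) + 20.2 + 21.4 = 55.9 dB.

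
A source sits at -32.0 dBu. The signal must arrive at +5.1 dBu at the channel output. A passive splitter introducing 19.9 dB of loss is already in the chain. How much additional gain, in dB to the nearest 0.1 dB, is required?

57.0 dB

The required make-up gain is the shortfall in the dB sum.
G = +5.1 − (-32.0) + 19.9 = 57.0 dB.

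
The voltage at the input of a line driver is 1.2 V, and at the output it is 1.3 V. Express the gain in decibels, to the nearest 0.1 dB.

Voltage is an amplitude quantity, so gain = 20·log₁₀(V_out/V_in).
20·log₁₀(1.3/1.2) = 20·log₁₀(1.083) = 0.7 dB.

0.7 dB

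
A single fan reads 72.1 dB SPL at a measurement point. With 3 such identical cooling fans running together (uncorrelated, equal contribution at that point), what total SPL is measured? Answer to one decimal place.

76.9 dB SPL

3 equal incoherent sources raise the level by 10·log₁₀(3) = 4.77 dB.
L_total = 72.1 + 4.77 = 76.9 dB SPL.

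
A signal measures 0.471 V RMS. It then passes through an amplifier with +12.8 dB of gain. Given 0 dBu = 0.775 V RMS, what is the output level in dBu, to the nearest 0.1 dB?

+8.5 dBu

Input level: 20·log₁₀(0.471/0.775) = -4.33 dBu.
Output: -4.33 + 12.8 = +8.5 dBu.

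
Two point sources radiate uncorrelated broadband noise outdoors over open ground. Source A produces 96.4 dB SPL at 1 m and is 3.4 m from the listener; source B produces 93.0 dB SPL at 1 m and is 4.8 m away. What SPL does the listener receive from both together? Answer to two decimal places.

86.67 dB SPL

At the listener: L_A = 96.4 − 20·log₁₀(3.4) = 85.770 dB; L_B = 93.0 − 20·log₁₀(4.8) = 79.375 dB.
Combined: 10·log₁₀(10^(85.770/10)+10^(79.375/10)) = 86.67 dB SPL.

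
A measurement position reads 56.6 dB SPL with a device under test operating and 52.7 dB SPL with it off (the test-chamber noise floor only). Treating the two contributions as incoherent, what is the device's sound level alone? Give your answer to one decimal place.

Remove the background by subtracting linear intensities:
L_src = 10·log₁₀(10^(56.6/10) − 10^(52.7/10)) = 10·log₁₀(270900) = 54.3 dB SPL.

54.3 dB SPL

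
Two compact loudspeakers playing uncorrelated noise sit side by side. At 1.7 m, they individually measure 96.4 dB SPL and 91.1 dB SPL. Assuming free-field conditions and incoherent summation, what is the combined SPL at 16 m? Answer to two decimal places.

78.05 dB SPL

Combined at 1.7 m: 10·log₁₀(10^(96.4/10)+10^(91.1/10)) = 97.523 dB SPL.
Then apply −20·log₁₀(16/1.7) = -19.473 dB → 78.05 dB SPL.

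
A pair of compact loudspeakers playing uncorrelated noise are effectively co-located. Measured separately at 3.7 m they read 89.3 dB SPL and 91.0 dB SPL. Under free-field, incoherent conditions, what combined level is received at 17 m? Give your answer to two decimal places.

Combined at 3.7 m: 10·log₁₀(10^(89.3/10)+10^(91.0/10)) = 93.243 dB SPL.
Then apply −20·log₁₀(17/3.7) = -13.245 dB → 80.00 dB SPL.

80.00 dB SPL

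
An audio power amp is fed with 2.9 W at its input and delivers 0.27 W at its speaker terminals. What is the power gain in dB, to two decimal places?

-10.31 dB

Power is a power quantity, so gain = 10·log₁₀(P_out/P_in).
10·log₁₀(0.27/2.9) = 10·log₁₀(0.09310) = -10.31 dB.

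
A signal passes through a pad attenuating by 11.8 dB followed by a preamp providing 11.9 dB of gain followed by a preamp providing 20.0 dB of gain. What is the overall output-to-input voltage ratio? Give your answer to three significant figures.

10.1

Net gain = (−11.8) + 11.9 + 20.0 = 20.1 dB.
Voltage ratio = 10^(20.1/20) = 10.1.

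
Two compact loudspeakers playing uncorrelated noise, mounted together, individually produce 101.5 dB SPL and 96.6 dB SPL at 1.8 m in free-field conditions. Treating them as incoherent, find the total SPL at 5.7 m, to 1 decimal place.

Combined at 1.8 m: 10·log₁₀(10^(101.5/10)+10^(96.6/10)) = 102.72 dB SPL.
Then apply −20·log₁₀(5.7/1.8) = -10.01 dB → 92.7 dB SPL.

92.7 dB SPL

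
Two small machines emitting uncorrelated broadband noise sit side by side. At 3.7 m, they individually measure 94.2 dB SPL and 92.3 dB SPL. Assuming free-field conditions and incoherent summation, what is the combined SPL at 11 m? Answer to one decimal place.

86.9 dB SPL

Combined at 3.7 m: 10·log₁₀(10^(94.2/10)+10^(92.3/10)) = 96.36 dB SPL.
Then apply −20·log₁₀(11/3.7) = -9.46 dB → 86.9 dB SPL.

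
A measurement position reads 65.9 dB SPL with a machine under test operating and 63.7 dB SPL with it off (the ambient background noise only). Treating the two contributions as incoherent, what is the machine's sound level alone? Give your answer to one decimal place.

Subtract intensities: L_src = 10·log₁₀(10^(L_total/10) − 10^(L_bg/10)).
L_src = 10·log₁₀(10^(65.9/10) − 10^(63.7/10)) = 10·log₁₀(1546000) = 61.9 dB SPL.

61.9 dB SPL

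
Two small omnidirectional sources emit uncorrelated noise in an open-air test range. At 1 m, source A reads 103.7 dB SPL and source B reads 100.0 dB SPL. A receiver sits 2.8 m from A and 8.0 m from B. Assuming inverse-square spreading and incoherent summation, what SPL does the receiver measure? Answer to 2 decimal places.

94.98 dB SPL

At the listener: L_A = 103.7 − 20·log₁₀(2.8) = 94.757 dB; L_B = 100.0 − 20·log₁₀(8.0) = 81.938 dB.
Combined: 10·log₁₀(10^(94.757/10)+10^(81.938/10)) = 94.98 dB SPL.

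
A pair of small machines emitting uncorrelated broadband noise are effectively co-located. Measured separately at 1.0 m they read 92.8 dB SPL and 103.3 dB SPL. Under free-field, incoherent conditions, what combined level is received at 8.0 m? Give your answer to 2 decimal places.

Combined at 1.0 m: 10·log₁₀(10^(92.8/10)+10^(103.3/10)) = 103.671 dB SPL.
Then apply −20·log₁₀(8.0/1.0) = -18.062 dB → 85.61 dB SPL.

85.61 dB SPL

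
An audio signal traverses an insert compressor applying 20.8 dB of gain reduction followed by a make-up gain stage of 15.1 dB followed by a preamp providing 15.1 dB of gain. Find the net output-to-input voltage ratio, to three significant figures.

2.95

Net gain = (−20.8) + 15.1 + 15.1 = 9.4 dB.
Voltage ratio = 10^(9.4/20) = 2.95.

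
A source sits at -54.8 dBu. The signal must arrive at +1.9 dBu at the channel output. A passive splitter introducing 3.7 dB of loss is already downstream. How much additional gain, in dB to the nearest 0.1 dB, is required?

60.4 dB

The required make-up gain is the shortfall in the dB sum.
G = +1.9 − (-54.8) + 3.7 = 60.4 dB.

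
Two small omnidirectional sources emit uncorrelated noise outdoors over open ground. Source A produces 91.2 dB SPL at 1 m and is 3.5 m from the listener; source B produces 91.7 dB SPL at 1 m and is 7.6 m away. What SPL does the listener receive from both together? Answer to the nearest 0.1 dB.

81.2 dB SPL

At the listener: L_A = 91.2 − 20·log₁₀(3.5) = 80.32 dB; L_B = 91.7 − 20·log₁₀(7.6) = 74.08 dB.
Combined: 10·log₁₀(10^(80.32/10)+10^(74.08/10)) = 81.2 dB SPL.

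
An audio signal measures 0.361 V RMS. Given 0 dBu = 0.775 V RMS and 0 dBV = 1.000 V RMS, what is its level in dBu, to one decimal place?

dBu = 20·log₁₀(V / 0.775 V).
20·log₁₀(0.361/0.775) = -6.6 dBu.

-6.6 dBu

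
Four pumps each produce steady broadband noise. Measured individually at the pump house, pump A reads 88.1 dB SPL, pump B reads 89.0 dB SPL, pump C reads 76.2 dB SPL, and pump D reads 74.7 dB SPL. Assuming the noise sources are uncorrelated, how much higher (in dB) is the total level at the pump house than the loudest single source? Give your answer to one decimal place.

2.8 dB

Incoherent sources sum as intensities:
L_total = 10·log₁₀(10^(88.1/10) + 10^(89.0/10) + 10^(76.2/10) + 10^(74.7/10)) = 91.79 dB SPL.
Excess over the loudest (89.0 dB): 91.79 − 89.0 = 2.8 dB.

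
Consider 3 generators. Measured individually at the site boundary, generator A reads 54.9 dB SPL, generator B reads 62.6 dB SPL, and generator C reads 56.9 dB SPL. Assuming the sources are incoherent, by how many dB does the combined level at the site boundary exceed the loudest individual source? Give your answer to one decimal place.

Incoherent sources sum as intensities:
L_total = 10·log₁₀(10^(54.9/10) + 10^(62.6/10) + 10^(56.9/10)) = 64.18 dB SPL.
Excess over the loudest (62.6 dB): 64.18 − 62.6 = 1.6 dB.

1.6 dB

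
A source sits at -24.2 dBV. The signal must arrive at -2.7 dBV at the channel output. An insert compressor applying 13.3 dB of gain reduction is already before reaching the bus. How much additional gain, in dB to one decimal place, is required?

34.8 dB

The required make-up gain is the shortfall in the dB sum.
G = -2.7 − (-24.2) + 13.3 = 34.8 dB.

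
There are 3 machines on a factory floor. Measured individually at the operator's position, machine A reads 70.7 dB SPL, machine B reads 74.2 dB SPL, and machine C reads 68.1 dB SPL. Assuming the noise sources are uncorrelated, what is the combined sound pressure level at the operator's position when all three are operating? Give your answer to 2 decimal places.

76.48 dB SPL

Add the sources as powers (linear), then convert back to dB:
L_total = 10·log₁₀(10^(70.7/10) + 10^(74.2/10) + 10^(68.1/10)) = 10·log₁₀(44510000) = 76.48 dB SPL.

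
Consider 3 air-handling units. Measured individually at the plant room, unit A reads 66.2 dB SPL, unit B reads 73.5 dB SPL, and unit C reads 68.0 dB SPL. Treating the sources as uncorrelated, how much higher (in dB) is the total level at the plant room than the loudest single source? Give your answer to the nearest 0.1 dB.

Add the sources as powers (linear), then convert back to dB:
L_total = 10·log₁₀(10^(66.2/10) + 10^(73.5/10) + 10^(68.0/10)) = 75.17 dB SPL.
Excess over the loudest (73.5 dB): 75.17 − 73.5 = 1.7 dB.

1.7 dB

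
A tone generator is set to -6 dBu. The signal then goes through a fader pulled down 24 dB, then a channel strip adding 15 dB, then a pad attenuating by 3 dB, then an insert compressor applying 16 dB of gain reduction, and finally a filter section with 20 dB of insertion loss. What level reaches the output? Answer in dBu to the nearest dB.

-54 dBu

In dB, series stages simply add:
-6 − 24 + 15 − 3 − 16 − 20 = -54 dBu.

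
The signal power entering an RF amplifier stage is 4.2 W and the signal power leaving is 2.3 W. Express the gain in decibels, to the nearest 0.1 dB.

-2.6 dB

Power is a power quantity, so gain = 10·log₁₀(P_out/P_in).
10·log₁₀(2.3/4.2) = 10·log₁₀(0.5476) = -2.6 dB.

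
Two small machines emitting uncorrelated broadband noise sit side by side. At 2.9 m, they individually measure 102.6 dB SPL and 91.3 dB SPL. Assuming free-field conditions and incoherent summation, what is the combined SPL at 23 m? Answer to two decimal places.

Combined at 2.9 m: 10·log₁₀(10^(102.6/10)+10^(91.3/10)) = 102.911 dB SPL.
Then apply −20·log₁₀(23/2.9) = -17.987 dB → 84.92 dB SPL.

84.92 dB SPL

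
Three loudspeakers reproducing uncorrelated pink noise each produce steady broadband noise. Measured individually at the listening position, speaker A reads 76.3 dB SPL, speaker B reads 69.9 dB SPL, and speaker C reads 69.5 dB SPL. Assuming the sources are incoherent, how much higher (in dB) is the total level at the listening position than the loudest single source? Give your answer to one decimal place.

1.6 dB

Add the sources as powers (linear), then convert back to dB:
L_total = 10·log₁₀(10^(76.3/10) + 10^(69.9/10) + 10^(69.5/10)) = 77.88 dB SPL.
Excess over the loudest (76.3 dB): 77.88 − 76.3 = 1.6 dB.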